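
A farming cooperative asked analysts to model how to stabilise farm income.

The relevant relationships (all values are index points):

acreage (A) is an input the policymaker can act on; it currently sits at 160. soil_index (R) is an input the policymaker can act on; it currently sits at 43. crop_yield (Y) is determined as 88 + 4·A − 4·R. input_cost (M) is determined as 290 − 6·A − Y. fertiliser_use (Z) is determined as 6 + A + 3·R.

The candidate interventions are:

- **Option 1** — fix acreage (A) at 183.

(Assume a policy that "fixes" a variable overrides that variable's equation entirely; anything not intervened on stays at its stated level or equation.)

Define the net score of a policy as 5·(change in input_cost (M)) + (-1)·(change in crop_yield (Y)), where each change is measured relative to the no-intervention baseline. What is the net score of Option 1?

Baseline:
  A = 160
  R = 43
  Y = 88 + 4·160 − 4·43 = 556
  M = 290 − 6·160 − 556 = -1226
Option 1 (A := 183):
  A = 183
  R = 43
  Y = 88 + 4·183 − 4·43 = 648
  M = 290 − 6·183 − 648 = -1456
ΔM = -1456 − (-1226) = -230; ΔY = 648 − 556 = 92
Score = 5·(-230) + (-1)·92 = -1242

-1242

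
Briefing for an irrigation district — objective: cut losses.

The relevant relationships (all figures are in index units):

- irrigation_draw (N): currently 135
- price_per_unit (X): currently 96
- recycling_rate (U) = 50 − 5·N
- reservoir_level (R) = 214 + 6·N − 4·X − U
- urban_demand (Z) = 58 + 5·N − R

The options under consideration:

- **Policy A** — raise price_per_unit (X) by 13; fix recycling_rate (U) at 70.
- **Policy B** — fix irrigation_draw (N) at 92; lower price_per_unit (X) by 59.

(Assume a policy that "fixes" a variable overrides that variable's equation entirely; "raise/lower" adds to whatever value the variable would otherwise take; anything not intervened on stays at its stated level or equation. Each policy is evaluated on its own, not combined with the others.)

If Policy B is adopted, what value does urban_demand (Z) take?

-510

Policy B (N := 92, X − 59):
  N = 92
  X = 96 − 59 = 37
  U = 50 − 5·92 = -410
  R = 214 + 6·92 − 4·37 − (-410) = 1028
  Z = 58 + 5·92 − 1028 = -510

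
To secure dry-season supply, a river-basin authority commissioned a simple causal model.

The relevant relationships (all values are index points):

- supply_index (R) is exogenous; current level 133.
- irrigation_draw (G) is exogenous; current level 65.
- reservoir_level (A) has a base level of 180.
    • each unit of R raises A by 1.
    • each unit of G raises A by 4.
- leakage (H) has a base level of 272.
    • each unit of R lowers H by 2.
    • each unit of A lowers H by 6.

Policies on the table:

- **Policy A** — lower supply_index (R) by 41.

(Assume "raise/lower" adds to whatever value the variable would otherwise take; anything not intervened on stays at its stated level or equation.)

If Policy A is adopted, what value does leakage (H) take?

-3104

Policy A (R − 41):
  R = 133 − 41 = 92
  G = 65
  A = 180 + 92 + 4·65 = 532
  H = 272 − 2·92 − 6·532 = -3104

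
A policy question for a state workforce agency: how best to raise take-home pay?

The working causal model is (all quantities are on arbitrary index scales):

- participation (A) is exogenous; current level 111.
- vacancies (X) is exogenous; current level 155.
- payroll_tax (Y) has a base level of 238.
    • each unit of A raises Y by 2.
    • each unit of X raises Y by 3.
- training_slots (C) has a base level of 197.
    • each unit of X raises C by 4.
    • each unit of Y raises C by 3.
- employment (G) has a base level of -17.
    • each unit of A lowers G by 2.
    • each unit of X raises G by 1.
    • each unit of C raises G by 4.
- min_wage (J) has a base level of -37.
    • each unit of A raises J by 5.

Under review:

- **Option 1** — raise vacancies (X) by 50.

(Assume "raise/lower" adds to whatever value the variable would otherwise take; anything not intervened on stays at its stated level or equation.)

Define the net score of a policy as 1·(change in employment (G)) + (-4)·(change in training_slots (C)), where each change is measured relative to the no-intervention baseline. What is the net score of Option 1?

Baseline:
  A = 111
  X = 155
  Y = 238 + 2·111 + 3·155 = 925
  C = 197 + 4·155 + 3·925 = 3592
  G = -17 − 2·111 + 155 + 4·3592 = 14284
Option 1 (X + 50):
  A = 111
  X = 155 + 50 = 205
  Y = 238 + 2·111 + 3·205 = 1075
  C = 197 + 4·205 + 3·1075 = 4242
  G = -17 − 2·111 + 205 + 4·4242 = 16934
ΔG = 16934 − 14284 = 2650; ΔC = 4242 − 3592 = 650
Score = 1·2650 + (-4)·650 = 50

50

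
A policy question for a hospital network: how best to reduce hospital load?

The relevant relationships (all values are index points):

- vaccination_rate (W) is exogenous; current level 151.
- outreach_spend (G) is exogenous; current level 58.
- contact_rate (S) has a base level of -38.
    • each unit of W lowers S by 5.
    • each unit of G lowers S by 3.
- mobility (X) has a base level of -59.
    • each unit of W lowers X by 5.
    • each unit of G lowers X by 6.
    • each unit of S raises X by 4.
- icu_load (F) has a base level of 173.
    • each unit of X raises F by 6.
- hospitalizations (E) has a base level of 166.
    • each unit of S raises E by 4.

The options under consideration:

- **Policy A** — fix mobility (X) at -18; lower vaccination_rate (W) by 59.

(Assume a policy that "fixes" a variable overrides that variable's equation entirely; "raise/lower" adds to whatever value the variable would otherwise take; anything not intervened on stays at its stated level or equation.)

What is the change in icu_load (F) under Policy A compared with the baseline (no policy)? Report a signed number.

30072

Baseline:
  W = 151
  G = 58
  S = -38 − 5·151 − 3·58 = -967
  X = -59 − 5·151 − 6·58 + 4·(-967) = -5030
  F = 173 + 6·(-5030) = -30007
Policy A (X := -18, W − 59):
  W = 151 − 59 = 92
  G = 58
  S = -38 − 5·92 − 3·58 = -672
  X = -18
  F = 173 + 6·(-18) = 65
Change in F: 65 − (-30007) = 30072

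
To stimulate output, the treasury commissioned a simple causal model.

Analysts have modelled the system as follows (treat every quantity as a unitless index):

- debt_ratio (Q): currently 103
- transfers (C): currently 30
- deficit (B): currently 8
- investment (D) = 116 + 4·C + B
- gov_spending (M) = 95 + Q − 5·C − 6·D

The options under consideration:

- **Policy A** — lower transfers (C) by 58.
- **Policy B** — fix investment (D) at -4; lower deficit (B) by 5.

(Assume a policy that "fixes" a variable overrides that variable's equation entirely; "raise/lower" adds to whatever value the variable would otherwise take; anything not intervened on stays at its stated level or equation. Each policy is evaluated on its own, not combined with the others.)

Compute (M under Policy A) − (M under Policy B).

Policy A (C − 58):
  Q = 103
  C = 30 − 58 = -28
  B = 8
  D = 116 + 4·(-28) + 8 = 12
  M = 95 + 103 − 5·(-28) − 6·12 = 266
Policy B (D := -4, B − 5):
  Q = 103
  C = 30
  B = 8 − 5 = 3
  D = -4
  M = 95 + 103 − 5·30 − 6·(-4) = 72
M: 266 − 72 = 194

194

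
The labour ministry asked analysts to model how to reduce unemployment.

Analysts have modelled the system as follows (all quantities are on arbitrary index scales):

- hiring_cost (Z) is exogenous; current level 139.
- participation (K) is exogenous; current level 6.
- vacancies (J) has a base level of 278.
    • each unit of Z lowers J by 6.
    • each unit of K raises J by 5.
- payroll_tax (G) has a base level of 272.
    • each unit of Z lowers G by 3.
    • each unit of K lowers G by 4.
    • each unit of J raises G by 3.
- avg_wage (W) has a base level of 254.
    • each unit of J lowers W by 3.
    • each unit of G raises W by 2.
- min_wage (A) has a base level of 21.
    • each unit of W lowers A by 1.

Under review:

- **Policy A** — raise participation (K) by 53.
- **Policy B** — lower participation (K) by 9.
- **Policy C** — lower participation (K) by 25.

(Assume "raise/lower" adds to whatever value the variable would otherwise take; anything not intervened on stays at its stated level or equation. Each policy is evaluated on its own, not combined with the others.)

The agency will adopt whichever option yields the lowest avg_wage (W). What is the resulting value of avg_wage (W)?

-1837

Policy A (K + 53):
  Z = 139
  K = 6 + 53 = 59
  J = 278 − 6·139 + 5·59 = -261
  G = 272 − 3·139 − 4·59 + 3·(-261) = -1164
  W = 254 − 3·(-261) + 2·(-1164) = -1291
Policy B (K − 9):
  Z = 139
  K = 6 − 9 = -3
  J = 278 − 6·139 + 5·(-3) = -571
  G = 272 − 3·139 − 4·(-3) + 3·(-571) = -1846
  W = 254 − 3·(-571) + 2·(-1846) = -1725
Policy C (K − 25):
  Z = 139
  K = 6 − 25 = -19
  J = 278 − 6·139 + 5·(-19) = -651
  G = 272 − 3·139 − 4·(-19) + 3·(-651) = -2022
  W = 254 − 3·(-651) + 2·(-2022) = -1837
Comparing — Policy A: W=-1291, Policy B: W=-1725, Policy C: W=-1837. Lowest is -1837 (Policy C).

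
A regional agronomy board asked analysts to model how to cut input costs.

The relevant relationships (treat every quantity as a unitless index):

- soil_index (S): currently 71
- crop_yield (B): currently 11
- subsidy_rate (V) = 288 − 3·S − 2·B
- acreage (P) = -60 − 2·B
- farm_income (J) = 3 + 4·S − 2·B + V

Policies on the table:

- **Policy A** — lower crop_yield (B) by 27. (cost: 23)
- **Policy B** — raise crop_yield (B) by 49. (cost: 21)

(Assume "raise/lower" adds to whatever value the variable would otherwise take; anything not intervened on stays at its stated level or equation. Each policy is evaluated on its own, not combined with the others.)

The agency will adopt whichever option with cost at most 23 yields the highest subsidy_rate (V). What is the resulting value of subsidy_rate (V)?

107

Policy A (B − 27):
  S = 71
  B = 11 − 27 = -16
  V = 288 − 3·71 − 2·(-16) = 107
Policy B (B + 49):
  S = 71
  B = 11 + 49 = 60
  V = 288 − 3·71 − 2·60 = -45
Comparing — Policy A: V=107, Policy B: V=-45. Highest is 107 (Policy A).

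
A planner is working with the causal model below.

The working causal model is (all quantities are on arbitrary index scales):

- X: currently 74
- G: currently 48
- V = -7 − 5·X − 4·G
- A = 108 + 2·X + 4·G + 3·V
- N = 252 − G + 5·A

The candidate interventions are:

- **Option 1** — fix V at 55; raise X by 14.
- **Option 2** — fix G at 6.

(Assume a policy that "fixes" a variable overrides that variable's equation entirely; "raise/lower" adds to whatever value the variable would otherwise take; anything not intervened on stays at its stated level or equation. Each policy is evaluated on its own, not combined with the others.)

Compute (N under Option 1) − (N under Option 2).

7778

Option 1 (V := 55, X + 14):
  X = 74 + 14 = 88
  G = 48
  V = 55
  A = 108 + 2·88 + 4·48 + 3·55 = 641
  N = 252 − 48 + 5·641 = 3409
Option 2 (G := 6):
  X = 74
  G = 6
  V = -7 − 5·74 − 4·6 = -401
  A = 108 + 2·74 + 4·6 + 3·(-401) = -923
  N = 252 − 6 + 5·(-923) = -4369
N: 3409 − (-4369) = 7778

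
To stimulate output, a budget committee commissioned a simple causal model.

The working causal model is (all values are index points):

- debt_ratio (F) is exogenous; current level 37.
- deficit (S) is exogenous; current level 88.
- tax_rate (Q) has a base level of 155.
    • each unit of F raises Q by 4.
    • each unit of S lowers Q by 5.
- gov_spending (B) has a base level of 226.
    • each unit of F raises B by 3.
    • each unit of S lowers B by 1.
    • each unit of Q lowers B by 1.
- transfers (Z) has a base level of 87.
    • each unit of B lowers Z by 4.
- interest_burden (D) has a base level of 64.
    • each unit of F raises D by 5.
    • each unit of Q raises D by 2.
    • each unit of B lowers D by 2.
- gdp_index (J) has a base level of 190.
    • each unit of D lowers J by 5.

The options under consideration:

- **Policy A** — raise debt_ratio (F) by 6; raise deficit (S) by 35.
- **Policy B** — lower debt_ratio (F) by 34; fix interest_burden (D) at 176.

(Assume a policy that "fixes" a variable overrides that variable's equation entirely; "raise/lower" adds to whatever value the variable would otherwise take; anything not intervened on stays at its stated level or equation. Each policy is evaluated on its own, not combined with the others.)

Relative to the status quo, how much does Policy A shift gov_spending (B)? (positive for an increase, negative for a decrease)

Baseline:
  F = 37
  S = 88
  Q = 155 + 4·37 − 5·88 = -137
  B = 226 + 3·37 − 88 − (-137) = 386
Policy A (F + 6, S + 35):
  F = 37 + 6 = 43
  S = 88 + 35 = 123
  Q = 155 + 4·43 − 5·123 = -288
  B = 226 + 3·43 − 123 − (-288) = 520
Change in B: 520 − 386 = 134

134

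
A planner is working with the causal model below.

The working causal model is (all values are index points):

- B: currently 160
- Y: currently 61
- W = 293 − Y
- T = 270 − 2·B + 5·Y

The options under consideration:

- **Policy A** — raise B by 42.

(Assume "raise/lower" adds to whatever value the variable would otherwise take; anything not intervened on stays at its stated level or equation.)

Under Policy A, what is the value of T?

Policy A (B + 42):
  B = 160 + 42 = 202
  Y = 61
  T = 270 − 2·202 + 5·61 = 171

171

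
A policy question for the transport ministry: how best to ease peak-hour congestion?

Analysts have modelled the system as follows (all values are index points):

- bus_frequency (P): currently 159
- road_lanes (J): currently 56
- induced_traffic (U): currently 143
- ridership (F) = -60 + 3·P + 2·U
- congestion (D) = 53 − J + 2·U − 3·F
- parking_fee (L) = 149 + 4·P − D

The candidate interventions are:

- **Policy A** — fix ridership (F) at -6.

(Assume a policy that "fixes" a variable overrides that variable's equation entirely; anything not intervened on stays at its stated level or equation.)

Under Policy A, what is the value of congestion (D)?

Policy A (F := -6):
  P = 159
  J = 56
  U = 143
  F = -6
  D = 53 − 56 + 2·143 − 3·(-6) = 301

301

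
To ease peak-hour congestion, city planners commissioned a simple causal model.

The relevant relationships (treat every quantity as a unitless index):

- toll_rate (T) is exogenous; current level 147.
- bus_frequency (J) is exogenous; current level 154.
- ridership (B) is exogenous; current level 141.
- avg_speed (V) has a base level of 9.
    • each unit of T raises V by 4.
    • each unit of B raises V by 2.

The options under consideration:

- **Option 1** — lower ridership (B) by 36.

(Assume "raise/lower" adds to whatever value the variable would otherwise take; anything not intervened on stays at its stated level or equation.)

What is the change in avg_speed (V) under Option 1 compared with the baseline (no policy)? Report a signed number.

-72

Baseline:
  T = 147
  B = 141
  V = 9 + 4·147 + 2·141 = 879
Option 1 (B − 36):
  T = 147
  B = 141 − 36 = 105
  V = 9 + 4·147 + 2·105 = 807
Change in V: 807 − 879 = -72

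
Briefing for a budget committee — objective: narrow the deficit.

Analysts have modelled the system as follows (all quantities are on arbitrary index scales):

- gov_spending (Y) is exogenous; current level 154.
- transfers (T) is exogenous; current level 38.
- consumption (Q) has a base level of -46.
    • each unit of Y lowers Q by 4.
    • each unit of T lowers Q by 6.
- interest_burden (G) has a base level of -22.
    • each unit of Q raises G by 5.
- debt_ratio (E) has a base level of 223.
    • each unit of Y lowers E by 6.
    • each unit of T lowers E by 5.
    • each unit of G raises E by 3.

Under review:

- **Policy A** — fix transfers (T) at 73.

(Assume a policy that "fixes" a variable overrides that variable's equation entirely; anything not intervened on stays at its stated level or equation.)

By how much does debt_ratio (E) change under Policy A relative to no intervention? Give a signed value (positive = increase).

-3325

Baseline:
  Y = 154
  T = 38
  Q = -46 − 4·154 − 6·38 = -890
  G = -22 + 5·(-890) = -4472
  E = 223 − 6·154 − 5·38 + 3·(-4472) = -14307
Policy A (T := 73):
  Y = 154
  T = 73
  Q = -46 − 4·154 − 6·73 = -1100
  G = -22 + 5·(-1100) = -5522
  E = 223 − 6·154 − 5·73 + 3·(-5522) = -17632
Change in E: -17632 − (-14307) = -3325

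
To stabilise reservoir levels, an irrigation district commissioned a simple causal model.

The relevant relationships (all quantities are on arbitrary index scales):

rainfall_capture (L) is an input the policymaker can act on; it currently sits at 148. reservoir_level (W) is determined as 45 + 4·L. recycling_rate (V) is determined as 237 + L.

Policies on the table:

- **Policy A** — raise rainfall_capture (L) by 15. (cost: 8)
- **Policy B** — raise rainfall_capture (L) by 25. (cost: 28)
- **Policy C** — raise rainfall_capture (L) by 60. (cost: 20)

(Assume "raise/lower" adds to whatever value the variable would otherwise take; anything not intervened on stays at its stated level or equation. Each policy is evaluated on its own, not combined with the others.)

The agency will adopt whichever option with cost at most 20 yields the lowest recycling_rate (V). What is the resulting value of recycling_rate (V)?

Policy A (L + 15):
  L = 148 + 15 = 163
  V = 237 + 163 = 400
Policy C (L + 60):
  L = 148 + 60 = 208
  V = 237 + 208 = 445
Comparing — Policy A: V=400, Policy C: V=445. Lowest is 400 (Policy A).

400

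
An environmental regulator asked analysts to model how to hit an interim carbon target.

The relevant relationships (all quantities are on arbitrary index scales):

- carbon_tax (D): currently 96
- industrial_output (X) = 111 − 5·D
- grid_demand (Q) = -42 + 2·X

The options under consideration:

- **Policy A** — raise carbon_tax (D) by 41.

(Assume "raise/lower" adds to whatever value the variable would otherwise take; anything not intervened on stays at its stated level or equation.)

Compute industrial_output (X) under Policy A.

Policy A (D + 41):
  D = 96 + 41 = 137
  X = 111 − 5·137 = -574

-574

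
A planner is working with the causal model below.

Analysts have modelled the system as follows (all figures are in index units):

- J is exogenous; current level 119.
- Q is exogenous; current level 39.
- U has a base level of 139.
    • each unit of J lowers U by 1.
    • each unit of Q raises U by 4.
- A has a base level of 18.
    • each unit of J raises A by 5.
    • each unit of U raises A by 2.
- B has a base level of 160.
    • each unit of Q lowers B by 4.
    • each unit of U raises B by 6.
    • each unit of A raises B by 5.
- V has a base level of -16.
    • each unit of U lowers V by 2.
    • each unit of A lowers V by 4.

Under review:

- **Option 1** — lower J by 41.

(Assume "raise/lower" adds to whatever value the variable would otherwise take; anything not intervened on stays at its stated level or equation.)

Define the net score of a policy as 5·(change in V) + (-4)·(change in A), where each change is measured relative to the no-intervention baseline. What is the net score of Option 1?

Baseline:
  J = 119
  Q = 39
  U = 139 − 119 + 4·39 = 176
  A = 18 + 5·119 + 2·176 = 965
  V = -16 − 2·176 − 4·965 = -4228
Option 1 (J − 41):
  J = 119 − 41 = 78
  Q = 39
  U = 139 − 78 + 4·39 = 217
  A = 18 + 5·78 + 2·217 = 842
  V = -16 − 2·217 − 4·842 = -3818
ΔV = -3818 − (-4228) = 410; ΔA = 842 − 965 = -123
Score = 5·410 + (-4)·(-123) = 2542

2542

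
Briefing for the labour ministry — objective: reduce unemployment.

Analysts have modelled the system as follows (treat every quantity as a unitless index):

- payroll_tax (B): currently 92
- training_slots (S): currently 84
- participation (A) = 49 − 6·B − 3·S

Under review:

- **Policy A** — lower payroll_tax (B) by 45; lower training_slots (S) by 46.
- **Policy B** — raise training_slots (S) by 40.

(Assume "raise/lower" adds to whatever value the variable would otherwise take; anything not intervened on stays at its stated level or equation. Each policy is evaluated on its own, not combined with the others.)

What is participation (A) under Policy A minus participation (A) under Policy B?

528

Policy A (B − 45, S − 46):
  B = 92 − 45 = 47
  S = 84 − 46 = 38
  A = 49 − 6·47 − 3·38 = -347
Policy B (S + 40):
  B = 92
  S = 84 + 40 = 124
  A = 49 − 6·92 − 3·124 = -875
A: -347 − (-875) = 528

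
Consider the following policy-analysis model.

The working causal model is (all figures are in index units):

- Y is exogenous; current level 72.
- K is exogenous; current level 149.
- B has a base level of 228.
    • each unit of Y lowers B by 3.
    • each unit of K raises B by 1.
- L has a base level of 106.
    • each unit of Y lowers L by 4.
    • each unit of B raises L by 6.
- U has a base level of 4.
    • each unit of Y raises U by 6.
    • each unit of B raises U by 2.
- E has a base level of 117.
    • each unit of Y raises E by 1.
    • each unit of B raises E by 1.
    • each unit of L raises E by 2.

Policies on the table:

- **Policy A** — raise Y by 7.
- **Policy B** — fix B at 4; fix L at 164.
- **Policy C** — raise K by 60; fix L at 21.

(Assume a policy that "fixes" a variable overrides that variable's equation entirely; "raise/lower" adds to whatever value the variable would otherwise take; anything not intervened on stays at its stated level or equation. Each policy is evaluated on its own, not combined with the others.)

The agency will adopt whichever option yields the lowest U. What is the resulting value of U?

Policy A (Y + 7):
  Y = 72 + 7 = 79
  K = 149
  B = 228 − 3·79 + 149 = 140
  U = 4 + 6·79 + 2·140 = 758
Policy B (B := 4, L := 164):
  Y = 72
  K = 149
  B = 4
  U = 4 + 6·72 + 2·4 = 444
Policy C (K + 60, L := 21):
  Y = 72
  K = 149 + 60 = 209
  B = 228 − 3·72 + 209 = 221
  U = 4 + 6·72 + 2·221 = 878
Comparing — Policy A: U=758, Policy B: U=444, Policy C: U=878. Lowest is 444 (Policy B).

444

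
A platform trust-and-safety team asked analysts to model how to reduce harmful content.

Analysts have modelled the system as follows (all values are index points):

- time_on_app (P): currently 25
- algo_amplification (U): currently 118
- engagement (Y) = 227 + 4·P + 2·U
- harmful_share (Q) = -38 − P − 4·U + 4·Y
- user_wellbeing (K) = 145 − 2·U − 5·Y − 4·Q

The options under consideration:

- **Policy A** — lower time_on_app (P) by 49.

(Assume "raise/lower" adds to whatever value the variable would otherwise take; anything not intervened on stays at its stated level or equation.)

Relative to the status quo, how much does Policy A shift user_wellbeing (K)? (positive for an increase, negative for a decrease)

Baseline:
  P = 25
  U = 118
  Y = 227 + 4·25 + 2·118 = 563
  Q = -38 − 25 − 4·118 + 4·563 = 1717
  K = 145 − 2·118 − 5·563 − 4·1717 = -9774
Policy A (P − 49):
  P = 25 − 49 = -24
  U = 118
  Y = 227 + 4·(-24) + 2·118 = 367
  Q = -38 − (-24) − 4·118 + 4·367 = 982
  K = 145 − 2·118 − 5·367 − 4·982 = -5854
Change in K: -5854 − (-9774) = 3920

3920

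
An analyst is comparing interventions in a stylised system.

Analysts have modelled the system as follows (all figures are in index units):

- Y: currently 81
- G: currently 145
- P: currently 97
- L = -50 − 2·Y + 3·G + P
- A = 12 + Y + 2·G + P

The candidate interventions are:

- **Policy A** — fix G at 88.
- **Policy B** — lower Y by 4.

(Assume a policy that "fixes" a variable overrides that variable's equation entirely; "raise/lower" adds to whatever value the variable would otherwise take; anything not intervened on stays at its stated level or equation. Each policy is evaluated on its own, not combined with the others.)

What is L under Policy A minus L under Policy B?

Policy A (G := 88):
  Y = 81
  G = 88
  P = 97
  L = -50 − 2·81 + 3·88 + 97 = 149
Policy B (Y − 4):
  Y = 81 − 4 = 77
  G = 145
  P = 97
  L = -50 − 2·77 + 3·145 + 97 = 328
L: 149 − 328 = -179

-179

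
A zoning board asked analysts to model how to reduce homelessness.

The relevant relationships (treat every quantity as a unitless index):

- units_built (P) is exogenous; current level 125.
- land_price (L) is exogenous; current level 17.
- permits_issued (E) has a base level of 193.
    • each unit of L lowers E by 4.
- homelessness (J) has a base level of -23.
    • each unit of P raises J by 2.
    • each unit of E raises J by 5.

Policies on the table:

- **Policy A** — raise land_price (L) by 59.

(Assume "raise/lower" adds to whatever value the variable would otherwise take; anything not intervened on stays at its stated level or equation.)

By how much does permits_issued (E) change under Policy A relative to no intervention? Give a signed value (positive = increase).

Baseline:
  L = 17
  E = 193 − 4·17 = 125
Policy A (L + 59):
  L = 17 + 59 = 76
  E = 193 − 4·76 = -111
Change in E: -111 − 125 = -236

-236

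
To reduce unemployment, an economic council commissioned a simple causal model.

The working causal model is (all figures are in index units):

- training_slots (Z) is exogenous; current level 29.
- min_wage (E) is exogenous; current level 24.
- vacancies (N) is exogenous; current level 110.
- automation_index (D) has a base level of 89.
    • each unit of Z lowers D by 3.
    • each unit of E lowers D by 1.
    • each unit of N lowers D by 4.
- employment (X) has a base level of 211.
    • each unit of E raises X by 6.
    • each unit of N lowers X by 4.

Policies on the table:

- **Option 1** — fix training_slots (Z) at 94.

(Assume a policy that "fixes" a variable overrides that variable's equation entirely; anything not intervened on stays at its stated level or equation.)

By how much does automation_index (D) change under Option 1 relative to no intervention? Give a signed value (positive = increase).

Baseline:
  Z = 29
  E = 24
  N = 110
  D = 89 − 3·29 − 24 − 4·110 = -462
Option 1 (Z := 94):
  Z = 94
  E = 24
  N = 110
  D = 89 − 3·94 − 24 − 4·110 = -657
Change in D: -657 − (-462) = -195

-195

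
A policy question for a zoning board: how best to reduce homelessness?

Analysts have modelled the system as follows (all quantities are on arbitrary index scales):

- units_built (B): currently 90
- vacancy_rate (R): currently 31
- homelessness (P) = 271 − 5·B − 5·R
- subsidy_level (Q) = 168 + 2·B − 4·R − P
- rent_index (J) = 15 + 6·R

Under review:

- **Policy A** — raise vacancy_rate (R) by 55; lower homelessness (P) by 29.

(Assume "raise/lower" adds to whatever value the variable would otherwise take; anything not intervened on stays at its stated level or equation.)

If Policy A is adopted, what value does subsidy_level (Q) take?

642

Policy A (R + 55, P − 29):
  B = 90
  R = 31 + 55 = 86
  P = 271 − 5·90 − 5·86 (−29 from intervention) = -638
  Q = 168 + 2·90 − 4·86 − (-638) = 642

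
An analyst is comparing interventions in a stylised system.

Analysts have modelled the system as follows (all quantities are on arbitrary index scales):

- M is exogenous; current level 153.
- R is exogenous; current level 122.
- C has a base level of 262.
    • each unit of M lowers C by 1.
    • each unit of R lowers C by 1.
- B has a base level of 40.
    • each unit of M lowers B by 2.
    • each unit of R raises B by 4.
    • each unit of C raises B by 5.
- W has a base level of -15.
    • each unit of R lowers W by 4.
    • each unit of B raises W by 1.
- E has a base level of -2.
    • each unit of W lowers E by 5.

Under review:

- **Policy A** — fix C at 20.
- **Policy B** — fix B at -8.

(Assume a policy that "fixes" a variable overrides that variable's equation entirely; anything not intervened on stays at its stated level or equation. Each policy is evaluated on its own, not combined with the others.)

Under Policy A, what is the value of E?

903

Policy A (C := 20):
  M = 153
  R = 122
  C = 20
  B = 40 − 2·153 + 4·122 + 5·20 = 322
  W = -15 − 4·122 + 322 = -181
  E = -2 − 5·(-181) = 903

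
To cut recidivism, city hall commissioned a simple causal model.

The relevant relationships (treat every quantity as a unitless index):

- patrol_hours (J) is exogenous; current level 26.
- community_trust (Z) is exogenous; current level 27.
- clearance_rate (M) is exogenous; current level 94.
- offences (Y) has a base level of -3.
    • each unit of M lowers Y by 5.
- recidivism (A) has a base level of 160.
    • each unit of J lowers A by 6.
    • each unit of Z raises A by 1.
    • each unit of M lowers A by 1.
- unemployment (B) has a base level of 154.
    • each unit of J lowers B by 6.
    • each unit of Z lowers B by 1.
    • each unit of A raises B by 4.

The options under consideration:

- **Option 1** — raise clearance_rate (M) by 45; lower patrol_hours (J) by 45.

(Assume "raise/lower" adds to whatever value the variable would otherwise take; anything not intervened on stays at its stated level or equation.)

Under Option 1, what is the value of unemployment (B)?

Option 1 (M + 45, J − 45):
  J = 26 − 45 = -19
  Z = 27
  M = 94 + 45 = 139
  A = 160 − 6·(-19) + 27 − 139 = 162
  B = 154 − 6·(-19) − 27 + 4·162 = 889

889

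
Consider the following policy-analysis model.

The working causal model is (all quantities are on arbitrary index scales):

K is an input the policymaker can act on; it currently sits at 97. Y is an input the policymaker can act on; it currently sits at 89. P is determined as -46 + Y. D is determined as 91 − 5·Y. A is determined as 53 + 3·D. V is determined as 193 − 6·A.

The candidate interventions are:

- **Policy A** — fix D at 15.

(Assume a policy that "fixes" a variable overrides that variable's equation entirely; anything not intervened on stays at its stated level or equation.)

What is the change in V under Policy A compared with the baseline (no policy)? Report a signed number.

-6642

Baseline:
  Y = 89
  D = 91 − 5·89 = -354
  A = 53 + 3·(-354) = -1009
  V = 193 − 6·(-1009) = 6247
Policy A (D := 15):
  Y = 89
  D = 15
  A = 53 + 3·15 = 98
  V = 193 − 6·98 = -395
Change in V: -395 − 6247 = -6642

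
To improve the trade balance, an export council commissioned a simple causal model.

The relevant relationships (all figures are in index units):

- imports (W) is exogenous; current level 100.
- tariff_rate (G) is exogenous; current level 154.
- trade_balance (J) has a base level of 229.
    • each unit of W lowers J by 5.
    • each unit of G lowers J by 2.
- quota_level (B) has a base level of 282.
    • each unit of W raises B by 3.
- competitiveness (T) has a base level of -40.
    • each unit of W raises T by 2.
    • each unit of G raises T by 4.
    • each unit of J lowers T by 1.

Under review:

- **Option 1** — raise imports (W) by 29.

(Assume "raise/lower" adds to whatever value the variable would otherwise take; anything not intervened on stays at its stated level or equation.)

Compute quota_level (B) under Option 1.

Option 1 (W + 29):
  W = 100 + 29 = 129
  B = 282 + 3·129 = 669

669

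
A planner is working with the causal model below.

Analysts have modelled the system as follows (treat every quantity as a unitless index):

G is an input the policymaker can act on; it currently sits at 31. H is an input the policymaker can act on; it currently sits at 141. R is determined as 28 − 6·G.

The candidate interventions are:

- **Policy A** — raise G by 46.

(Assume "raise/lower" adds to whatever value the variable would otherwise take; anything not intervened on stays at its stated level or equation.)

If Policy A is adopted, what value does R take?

-434

Policy A (G + 46):
  G = 31 + 46 = 77
  R = 28 − 6·77 = -434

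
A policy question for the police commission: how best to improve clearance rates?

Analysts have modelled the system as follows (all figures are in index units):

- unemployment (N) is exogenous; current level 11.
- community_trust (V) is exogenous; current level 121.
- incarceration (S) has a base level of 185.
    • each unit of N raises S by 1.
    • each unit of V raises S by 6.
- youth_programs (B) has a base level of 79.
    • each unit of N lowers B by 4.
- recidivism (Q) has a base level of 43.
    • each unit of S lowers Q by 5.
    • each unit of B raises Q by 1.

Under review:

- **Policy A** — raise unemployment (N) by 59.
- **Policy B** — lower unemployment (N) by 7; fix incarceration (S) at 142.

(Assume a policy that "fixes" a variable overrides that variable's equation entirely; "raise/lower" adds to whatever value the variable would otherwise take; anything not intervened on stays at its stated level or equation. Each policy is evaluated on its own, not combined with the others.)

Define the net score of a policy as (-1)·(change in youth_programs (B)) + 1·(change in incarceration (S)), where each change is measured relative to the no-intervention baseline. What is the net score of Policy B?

-808

Baseline:
  N = 11
  V = 121
  S = 185 + 11 + 6·121 = 922
  B = 79 − 4·11 = 35
Policy B (N − 7, S := 142):
  N = 11 − 7 = 4
  V = 121
  S = 142
  B = 79 − 4·4 = 63
ΔB = 63 − 35 = 28; ΔS = 142 − 922 = -780
Score = (-1)·28 + 1·(-780) = -808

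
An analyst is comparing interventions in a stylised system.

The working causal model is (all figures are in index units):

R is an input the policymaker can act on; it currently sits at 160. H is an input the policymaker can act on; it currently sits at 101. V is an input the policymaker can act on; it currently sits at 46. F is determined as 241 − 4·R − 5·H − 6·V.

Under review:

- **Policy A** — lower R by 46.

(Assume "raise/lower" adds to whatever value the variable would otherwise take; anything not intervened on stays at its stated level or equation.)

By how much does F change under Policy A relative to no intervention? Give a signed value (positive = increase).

Baseline:
  R = 160
  H = 101
  V = 46
  F = 241 − 4·160 − 5·101 − 6·46 = -1180
Policy A (R − 46):
  R = 160 − 46 = 114
  H = 101
  V = 46
  F = 241 − 4·114 − 5·101 − 6·46 = -996
Change in F: -996 − (-1180) = 184

184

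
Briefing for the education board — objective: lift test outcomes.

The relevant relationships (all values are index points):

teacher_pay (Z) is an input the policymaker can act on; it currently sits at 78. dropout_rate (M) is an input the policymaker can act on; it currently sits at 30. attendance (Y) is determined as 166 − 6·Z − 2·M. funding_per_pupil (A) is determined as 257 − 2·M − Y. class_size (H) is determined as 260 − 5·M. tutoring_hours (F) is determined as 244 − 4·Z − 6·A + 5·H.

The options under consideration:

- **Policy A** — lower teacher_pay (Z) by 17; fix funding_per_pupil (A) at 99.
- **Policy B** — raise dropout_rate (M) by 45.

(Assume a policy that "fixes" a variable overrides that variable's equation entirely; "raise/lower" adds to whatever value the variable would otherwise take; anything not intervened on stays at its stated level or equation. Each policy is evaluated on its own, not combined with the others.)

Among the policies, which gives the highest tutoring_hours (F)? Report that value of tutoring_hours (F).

-44

Policy A (Z − 17, A := 99):
  Z = 78 − 17 = 61
  M = 30
  Y = 166 − 6·61 − 2·30 = -260
  A = 99
  H = 260 − 5·30 = 110
  F = 244 − 4·61 − 6·99 + 5·110 = -44
Policy B (M + 45):
  Z = 78
  M = 30 + 45 = 75
  Y = 166 − 6·78 − 2·75 = -452
  A = 257 − 2·75 − (-452) = 559
  H = 260 − 5·75 = -115
  F = 244 − 4·78 − 6·559 + 5·(-115) = -3997
Comparing — Policy A: F=-44, Policy B: F=-3997. Highest is -44 (Policy A).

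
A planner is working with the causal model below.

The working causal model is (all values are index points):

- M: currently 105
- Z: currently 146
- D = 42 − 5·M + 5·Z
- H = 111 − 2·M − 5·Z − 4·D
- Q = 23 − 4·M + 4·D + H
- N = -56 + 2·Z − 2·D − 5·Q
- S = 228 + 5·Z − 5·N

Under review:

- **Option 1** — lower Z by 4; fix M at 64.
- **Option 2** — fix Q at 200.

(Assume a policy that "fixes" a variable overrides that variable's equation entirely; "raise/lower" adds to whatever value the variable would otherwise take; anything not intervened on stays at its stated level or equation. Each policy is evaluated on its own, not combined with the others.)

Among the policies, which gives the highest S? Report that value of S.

Option 1 (Z − 4, M := 64):
  M = 64
  Z = 146 − 4 = 142
  D = 42 − 5·64 + 5·142 = 432
  H = 111 − 2·64 − 5·142 − 4·432 = -2455
  Q = 23 − 4·64 + 4·432 + (-2455) = -960
  N = -56 + 2·142 − 2·432 − 5·(-960) = 4164
  S = 228 + 5·142 − 5·4164 = -19882
Option 2 (Q := 200):
  M = 105
  Z = 146
  D = 42 − 5·105 + 5·146 = 247
  H = 111 − 2·105 − 5·146 − 4·247 = -1817
  Q = 200
  N = -56 + 2·146 − 2·247 − 5·200 = -1258
  S = 228 + 5·146 − 5·(-1258) = 7248
Comparing — Option 1: S=-19882, Option 2: S=7248. Highest is 7248 (Option 2).

7248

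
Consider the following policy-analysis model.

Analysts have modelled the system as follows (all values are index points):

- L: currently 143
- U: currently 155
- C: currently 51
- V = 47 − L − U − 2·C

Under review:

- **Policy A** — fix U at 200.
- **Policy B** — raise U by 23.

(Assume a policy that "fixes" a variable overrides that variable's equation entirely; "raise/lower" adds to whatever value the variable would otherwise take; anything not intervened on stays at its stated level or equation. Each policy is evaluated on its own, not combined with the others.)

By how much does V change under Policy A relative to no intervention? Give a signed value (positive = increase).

-45

Baseline:
  L = 143
  U = 155
  C = 51
  V = 47 − 143 − 155 − 2·51 = -353
Policy A (U := 200):
  L = 143
  U = 200
  C = 51
  V = 47 − 143 − 200 − 2·51 = -398
Change in V: -398 − (-353) = -45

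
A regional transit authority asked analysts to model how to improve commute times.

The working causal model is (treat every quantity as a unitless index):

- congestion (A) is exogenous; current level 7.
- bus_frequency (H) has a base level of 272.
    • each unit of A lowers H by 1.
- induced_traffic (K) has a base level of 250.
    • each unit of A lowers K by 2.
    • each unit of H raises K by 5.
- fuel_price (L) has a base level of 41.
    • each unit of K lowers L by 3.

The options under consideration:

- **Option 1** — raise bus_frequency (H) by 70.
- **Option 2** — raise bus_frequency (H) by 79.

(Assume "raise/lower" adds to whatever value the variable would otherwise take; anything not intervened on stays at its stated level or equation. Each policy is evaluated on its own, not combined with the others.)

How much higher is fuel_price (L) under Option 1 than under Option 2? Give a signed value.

135

Option 1 (H + 70):
  A = 7
  H = 272 − 7 (+70 from intervention) = 335
  K = 250 − 2·7 + 5·335 = 1911
  L = 41 − 3·1911 = -5692
Option 2 (H + 79):
  A = 7
  H = 272 − 7 (+79 from intervention) = 344
  K = 250 − 2·7 + 5·344 = 1956
  L = 41 − 3·1956 = -5827
L: -5692 − (-5827) = 135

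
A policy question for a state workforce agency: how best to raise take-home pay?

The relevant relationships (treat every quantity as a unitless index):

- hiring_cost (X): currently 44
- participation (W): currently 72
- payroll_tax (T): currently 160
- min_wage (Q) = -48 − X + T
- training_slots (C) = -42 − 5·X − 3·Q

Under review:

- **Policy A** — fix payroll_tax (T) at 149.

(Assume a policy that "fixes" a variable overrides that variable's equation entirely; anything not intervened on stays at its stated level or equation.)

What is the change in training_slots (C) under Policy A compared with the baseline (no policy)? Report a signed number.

33

Baseline:
  X = 44
  T = 160
  Q = -48 − 44 + 160 = 68
  C = -42 − 5·44 − 3·68 = -466
Policy A (T := 149):
  X = 44
  T = 149
  Q = -48 − 44 + 149 = 57
  C = -42 − 5·44 − 3·57 = -433
Change in C: -433 − (-466) = 33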